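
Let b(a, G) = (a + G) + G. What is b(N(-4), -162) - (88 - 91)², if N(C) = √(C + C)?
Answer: -333 + 2*I*√2 ≈ -333.0 + 2.8284*I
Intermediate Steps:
N(C) = √2*√C (N(C) = √(2*C) = √2*√C)
b(a, G) = a + 2*G (b(a, G) = (G + a) + G = a + 2*G)
b(N(-4), -162) - (88 - 91)² = (√2*√(-4) + 2*(-162)) - (88 - 91)² = (√2*(2*I) - 324) - 1*(-3)² = (2*I*√2 - 324) - 1*9 = (-324 + 2*I*√2) - 9 = -333 + 2*I*√2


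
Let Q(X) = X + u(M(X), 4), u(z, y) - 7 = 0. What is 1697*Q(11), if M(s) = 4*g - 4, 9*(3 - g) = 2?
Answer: 30546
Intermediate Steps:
g = 25/9 (g = 3 - 1/9*2 = 3 - 2/9 = 25/9 ≈ 2.7778)
M(s) = 64/9 (M(s) = 4*(25/9) - 4 = 100/9 - 4 = 64/9)
u(z, y) = 7 (u(z, y) = 7 + 0 = 7)
Q(X) = 7 + X (Q(X) = X + 7 = 7 + X)
1697*Q(11) = 1697*(7 + 11) = 1697*18 = 30546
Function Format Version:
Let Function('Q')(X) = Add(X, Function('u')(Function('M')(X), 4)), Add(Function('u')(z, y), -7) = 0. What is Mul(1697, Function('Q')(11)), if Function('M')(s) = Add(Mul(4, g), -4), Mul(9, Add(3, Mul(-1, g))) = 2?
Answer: 30546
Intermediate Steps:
g = Rational(25, 9) (g = Add(3, Mul(Rational(-1, 9), 2)) = Add(3, Rational(-2, 9)) = Rational(25, 9) ≈ 2.7778)
Function('M')(s) = Rational(64, 9) (Function('M')(s) = Add(Mul(4, Rational(25, 9)), -4) = Add(Rational(100, 9), -4) = Rational(64, 9))
Function('u')(z, y) = 7 (Function('u')(z, y) = Add(7, 0) = 7)
Function('Q')(X) = Add(7, X) (Function('Q')(X) = Add(X, 7) = Add(7, X))
Mul(1697, Function('Q')(11)) = Mul(1697, Add(7, 11)) = Mul(1697, 18) = 30546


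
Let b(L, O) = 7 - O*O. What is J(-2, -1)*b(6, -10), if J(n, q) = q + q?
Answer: 186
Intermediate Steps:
J(n, q) = 2*q
b(L, O) = 7 - O**2
J(-2, -1)*b(6, -10) = (2*(-1))*(7 - 1*(-10)**2) = -2*(7 - 1*100) = -2*(7 - 100) = -2*(-93) = 186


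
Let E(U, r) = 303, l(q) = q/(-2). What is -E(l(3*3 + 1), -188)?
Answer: -303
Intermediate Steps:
l(q) = -q/2 (l(q) = q*(-½) = -q/2)
-E(l(3*3 + 1), -188) = -1*303 = -303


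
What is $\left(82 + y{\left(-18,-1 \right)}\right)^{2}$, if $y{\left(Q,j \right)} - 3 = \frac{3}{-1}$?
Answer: $6724$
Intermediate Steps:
$y{\left(Q,j \right)} = 0$ ($y{\left(Q,j \right)} = 3 + \frac{3}{-1} = 3 + 3 \left(-1\right) = 3 - 3 = 0$)
$\left(82 + y{\left(-18,-1 \right)}\right)^{2} = \left(82 + 0\right)^{2} = 82^{2} = 6724$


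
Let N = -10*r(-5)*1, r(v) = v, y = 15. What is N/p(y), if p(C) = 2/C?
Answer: 375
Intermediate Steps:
N = 50 (N = -10*(-5)*1 = 50*1 = 50)
N/p(y) = 50/((2/15)) = 50/((2*(1/15))) = 50/(2/15) = 50*(15/2) = 375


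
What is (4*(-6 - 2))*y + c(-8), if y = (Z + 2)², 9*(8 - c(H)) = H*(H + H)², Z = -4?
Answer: 968/9 ≈ 107.56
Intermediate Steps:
c(H) = 8 - 4*H³/9 (c(H) = 8 - H*(H + H)²/9 = 8 - H*(2*H)²/9 = 8 - H*4*H²/9 = 8 - 4*H³/9)
y = 4 (y = (-4 + 2)² = (-2)² = 4)
(4*(-6 - 2))*y + c(-8) = (4*(-6 - 2))*4 + (8 - 4/9*(-8)³) = (4*(-8))*4 + (8 - 4/9*(-512)) = -32*4 + (8 + 2048/9) = -128 + 2120/9 = 968/9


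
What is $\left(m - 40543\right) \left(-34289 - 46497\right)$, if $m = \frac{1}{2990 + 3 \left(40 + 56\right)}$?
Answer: $\frac{5368227801529}{1639} \approx 3.2753 \cdot 10^{9}$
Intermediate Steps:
$m = \frac{1}{3278}$ ($m = \frac{1}{2990 + 3 \cdot 96} = \frac{1}{2990 + 288} = \frac{1}{3278} \approx 0.00030506$)
$\left(m - 40543\right) \left(-34289 - 46497\right) = \left(\frac{1}{3278} - 40543\right) \left(-34289 - 46497\right) = \left(- \frac{132899953}{3278}\right) \left(-80786\right) = \frac{5368227801529}{1639}$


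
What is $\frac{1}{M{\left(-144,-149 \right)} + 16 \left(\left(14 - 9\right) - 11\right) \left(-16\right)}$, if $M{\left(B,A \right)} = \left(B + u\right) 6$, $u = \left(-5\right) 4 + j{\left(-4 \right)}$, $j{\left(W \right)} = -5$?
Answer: $\frac{1}{522} \approx 0.0019157$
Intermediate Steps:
$u = -25$ ($u = \left(-5\right) 4 - 5 = -20 - 5 = -25$)
$M{\left(B,A \right)} = -150 + 6 B$ ($M{\left(B,A \right)} = \left(B - 25\right) 6 = \left(-25 + B\right) 6 = -150 + 6 B$)
$\frac{1}{M{\left(-144,-149 \right)} + 16 \left(\left(14 - 9\right) - 11\right) \left(-16\right)} = \frac{1}{\left(-150 + 6 \left(-144\right)\right) + 16 \left(\left(14 - 9\right) - 11\right) \left(-16\right)} = \frac{1}{\left(-150 - 864\right) + 16 \left(5 - 11\right) \left(-16\right)} = \frac{1}{-1014 + 16 \left(-6\right) \left(-16\right)} = \frac{1}{-1014 - -1536} = \frac{1}{-1014 + 1536} = \frac{1}{522}$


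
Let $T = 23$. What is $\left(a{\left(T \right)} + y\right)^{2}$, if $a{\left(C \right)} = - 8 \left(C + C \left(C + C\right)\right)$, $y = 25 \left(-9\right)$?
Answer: $78730129$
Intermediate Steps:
$y = -225$
$a{\left(C \right)} = - 16 C^{2} - 8 C$ ($a{\left(C \right)} = - 8 \left(C + C 2 C\right) = - 8 \left(C + 2 C^{2}\right) = - 16 C^{2} - 8 C$)
$\left(a{\left(T \right)} + y\right)^{2} = \left(\left(-8\right) 23 \left(1 + 2 \cdot 23\right) - 225\right)^{2} = \left(\left(-8\right) 23 \left(1 + 46\right) - 225\right)^{2} = \left(\left(-8\right) 23 \cdot 47 - 225\right)^{2} = \left(-8648 - 225\right)^{2} = \left(-8873\right)^{2} = 78730129$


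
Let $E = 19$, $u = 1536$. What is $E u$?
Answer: $29184$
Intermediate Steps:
$E u = 19 \cdot 1536 = 29184$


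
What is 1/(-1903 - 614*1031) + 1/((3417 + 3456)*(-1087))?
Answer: -1118442/2154146617853 ≈ -5.1920e-7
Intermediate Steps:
1/(-1903 - 614*1031) + 1/((3417 + 3456)*(-1087)) = (1/1031)/(-2517) - 1/1087/6873 = -1/2517*1/1031 + (1/6873)*(-1/1087) = -1/2595027 - 1/7470951 = -1118442/2154146617853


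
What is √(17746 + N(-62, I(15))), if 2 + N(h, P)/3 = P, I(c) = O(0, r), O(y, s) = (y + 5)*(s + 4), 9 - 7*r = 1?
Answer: 4*√54565/7 ≈ 133.48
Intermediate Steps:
r = 8/7 (r = 9/7 - ⅐*1 = 9/7 - ⅐ = 8/7 ≈ 1.1429)
O(y, s) = (4 + s)*(5 + y) (O(y, s) = (5 + y)*(4 + s) = (4 + s)*(5 + y))
I(c) = 180/7 (I(c) = 20 + 4*0 + 5*(8/7) + (8/7)*0 = 20 + 0 + 40/7 + 0 = 180/7)
N(h, P) = -6 + 3*P
√(17746 + N(-62, I(15))) = √(17746 + (-6 + 3*(180/7))) = √(17746 + (-6 + 540/7)) = √(17746 + 498/7) = √(124720/7) = 4*√54565/7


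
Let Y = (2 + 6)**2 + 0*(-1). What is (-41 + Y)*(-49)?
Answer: -1127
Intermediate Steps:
Y = 64 (Y = 8**2 + 0 = 64 + 0 = 64)
(-41 + Y)*(-49) = (-41 + 64)*(-49) = 23*(-49) = -1127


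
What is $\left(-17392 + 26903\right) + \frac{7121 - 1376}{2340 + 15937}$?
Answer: $\frac{173838292}{18277} \approx 9511.3$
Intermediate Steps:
$\left(-17392 + 26903\right) + \frac{7121 - 1376}{2340 + 15937} = 9511 + \frac{5745}{18277} = \frac{173838292}{18277}$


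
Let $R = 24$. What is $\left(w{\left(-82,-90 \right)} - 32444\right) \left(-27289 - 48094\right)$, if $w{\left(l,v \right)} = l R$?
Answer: $2594079796$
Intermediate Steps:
$w{\left(l,v \right)} = 24 l$ ($w{\left(l,v \right)} = l 24 = 24 l$)
$\left(w{\left(-82,-90 \right)} - 32444\right) \left(-27289 - 48094\right) = \left(24 \left(-82\right) - 32444\right) \left(-27289 - 48094\right) = \left(-1968 - 32444\right) \left(-75383\right) = \left(-34412\right) \left(-75383\right) = 2594079796$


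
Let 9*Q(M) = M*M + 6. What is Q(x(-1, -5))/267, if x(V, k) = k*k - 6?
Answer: 367/2403 ≈ 0.15273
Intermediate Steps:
x(V, k) = -6 + k**2 (x(V, k) = k**2 - 6 = -6 + k**2)
Q(M) = 2/3 + M**2/9 (Q(M) = (M*M + 6)/9 = (M**2 + 6)/9 = (6 + M**2)/9 = 2/3 + M**2/9)
Q(x(-1, -5))/267 = (2/3 + (-6 + (-5)**2)**2/9)/267 = (2/3 + (-6 + 25)**2/9)*(1/267) = (2/3 + (1/9)*19**2)*(1/267) = (2/3 + (1/9)*361)*(1/267) = (2/3 + 361/9)*(1/267) = (367/9)*(1/267) = 367/2403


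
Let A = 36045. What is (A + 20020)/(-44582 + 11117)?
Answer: -11213/6693 ≈ -1.6753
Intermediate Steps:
(A + 20020)/(-44582 + 11117) = (36045 + 20020)/(-44582 + 11117) = 56065/(-33465) = 56065*(-1/33465) = -11213/6693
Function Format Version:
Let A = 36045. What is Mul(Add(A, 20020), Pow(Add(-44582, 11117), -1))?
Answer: Rational(-11213, 6693) ≈ -1.6753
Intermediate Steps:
Mul(Add(A, 20020), Pow(Add(-44582, 11117), -1)) = Mul(Add(36045, 20020), Pow(Add(-44582, 11117), -1)) = Mul(56065, Pow(-33465, -1)) = Mul(56065, Rational(-1, 33465)) = Rational(-11213, 6693)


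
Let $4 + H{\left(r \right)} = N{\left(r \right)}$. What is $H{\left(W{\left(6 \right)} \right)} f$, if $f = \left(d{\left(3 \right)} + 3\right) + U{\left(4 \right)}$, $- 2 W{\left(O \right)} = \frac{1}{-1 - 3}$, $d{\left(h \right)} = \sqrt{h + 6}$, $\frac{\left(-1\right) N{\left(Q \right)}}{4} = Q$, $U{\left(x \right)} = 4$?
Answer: $-45$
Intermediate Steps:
$N{\left(Q \right)} = - 4 Q$
$d{\left(h \right)} = \sqrt{6 + h}$
$W{\left(O \right)} = \frac{1}{8}$ ($W{\left(O \right)} = - \frac{1}{2 \left(-1 - 3\right)} = - \frac{1}{2 \left(-4\right)} = \left(- \frac{1}{2}\right) \left(- \frac{1}{4}\right) = \frac{1}{8}$)
$H{\left(r \right)} = -4 - 4 r$
$f = 10$ ($f = \left(\sqrt{6 + 3} + 3\right) + 4 = \left(\sqrt{9} + 3\right) + 4 = \left(3 + 3\right) + 4 = 6 + 4 = 10$)
$H{\left(W{\left(6 \right)} \right)} f = \left(-4 - \frac{1}{2}\right) 10 = \left(- \frac{9}{2}\right) 10 = -45$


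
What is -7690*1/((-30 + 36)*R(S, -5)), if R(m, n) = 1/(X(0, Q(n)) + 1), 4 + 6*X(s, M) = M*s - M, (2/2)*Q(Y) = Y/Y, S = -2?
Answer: -3845/18 ≈ -213.61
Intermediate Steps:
Q(Y) = 1 (Q(Y) = Y/Y = 1)
X(s, M) = -⅔ - M/6 + M*s/6 (X(s, M) = -⅔ + (M*s - M)/6 = -⅔ + (-M + M*s)/6 = -⅔ + (-M/6 + M*s/6) = -⅔ - M/6 + M*s/6)
R(m, n) = 6 (R(m, n) = 1/((-⅔ - ⅙*1 + (⅙)*1*0) + 1) = 1/((-⅔ - ⅙ + 0) + 1) = 1/(-⅚ + 1) = 1/(⅙) = 6)
-7690*1/((-30 + 36)*R(S, -5)) = -7690*1/(6*(-30 + 36)) = -7690/(6*6) = -7690/36 = -7690*1/36 = -3845/18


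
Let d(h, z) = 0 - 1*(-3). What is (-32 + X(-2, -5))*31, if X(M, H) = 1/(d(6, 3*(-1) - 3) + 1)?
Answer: -3937/4 ≈ -984.25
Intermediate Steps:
d(h, z) = 3 (d(h, z) = 0 + 3 = 3)
X(M, H) = ¼ (X(M, H) = 1/(3 + 1) = 1/4 = ¼)
(-32 + X(-2, -5))*31 = (-32 + ¼)*31 = -127/4*31 = -3937/4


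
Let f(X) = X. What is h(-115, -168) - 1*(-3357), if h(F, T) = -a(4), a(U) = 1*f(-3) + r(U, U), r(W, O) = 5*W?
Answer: 3340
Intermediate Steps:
a(U) = -3 + 5*U (a(U) = 1*(-3) + 5*U = -3 + 5*U)
h(F, T) = -17 (h(F, T) = -(-3 + 5*4) = -(-3 + 20) = -1*17 = -17)
h(-115, -168) - 1*(-3357) = -17 - 1*(-3357) = -17 + 3357 = 3340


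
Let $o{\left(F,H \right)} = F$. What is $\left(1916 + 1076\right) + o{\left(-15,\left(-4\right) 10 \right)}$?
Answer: $2977$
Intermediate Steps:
$\left(1916 + 1076\right) + o{\left(-15,\left(-4\right) 10 \right)} = \left(1916 + 1076\right) - 15 = 2992 - 15 = 2977$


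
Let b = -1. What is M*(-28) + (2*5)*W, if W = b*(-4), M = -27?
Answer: 796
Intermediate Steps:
W = 4 (W = -1*(-4) = 4)
M*(-28) + (2*5)*W = -27*(-28) + (2*5)*4 = 756 + 10*4 = 756 + 40 = 796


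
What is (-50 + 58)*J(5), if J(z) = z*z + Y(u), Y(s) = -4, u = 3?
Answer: 168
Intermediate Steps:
J(z) = -4 + z² (J(z) = z*z - 4 = z² - 4 = -4 + z²)
(-50 + 58)*J(5) = (-50 + 58)*(-4 + 5²) = 8*(-4 + 25) = 8*21 = 168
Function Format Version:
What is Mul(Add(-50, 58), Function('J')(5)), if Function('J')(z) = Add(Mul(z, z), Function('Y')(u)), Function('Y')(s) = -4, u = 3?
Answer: 168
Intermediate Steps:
Function('J')(z) = Add(-4, Pow(z, 2)) (Function('J')(z) = Add(Mul(z, z), -4) = Add(Pow(z, 2), -4) = Add(-4, Pow(z, 2)))
Mul(Add(-50, 58), Function('J')(5)) = Mul(Add(-50, 58), Add(-4, Pow(5, 2))) = Mul(8, Add(-4, 25)) = Mul(8, 21) = 168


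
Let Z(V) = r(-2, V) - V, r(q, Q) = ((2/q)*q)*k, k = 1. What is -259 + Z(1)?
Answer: -258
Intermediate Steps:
r(q, Q) = 2 (r(q, Q) = ((2/q)*q)*1 = 2*1 = 2)
Z(V) = 2 - V
-259 + Z(1) = -259 + (2 - 1*1) = -259 + (2 - 1) = -259 + 1 = -258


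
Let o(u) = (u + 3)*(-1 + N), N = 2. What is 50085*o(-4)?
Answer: -50085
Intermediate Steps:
o(u) = 3 + u (o(u) = (u + 3)*(-1 + 2) = (3 + u)*1 = 3 + u)
50085*o(-4) = 50085*(3 - 4) = 50085*(-1) = -50085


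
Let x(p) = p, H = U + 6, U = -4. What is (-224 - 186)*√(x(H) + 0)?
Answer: -410*√2 ≈ -579.83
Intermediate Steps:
H = 2 (H = -4 + 6 = 2)
(-224 - 186)*√(x(H) + 0) = (-224 - 186)*√(2 + 0) = -410*√2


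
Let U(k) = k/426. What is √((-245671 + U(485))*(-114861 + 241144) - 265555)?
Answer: I*√5630146389906618/426 ≈ 1.7614e+5*I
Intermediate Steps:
U(k) = k/426 (U(k) = k*(1/426) = k/426)
√((-245671 + U(485))*(-114861 + 241144) - 265555) = √((-245671 + (1/426)*485)*(-114861 + 241144) - 265555) = √((-245671 + 485/426)*126283 - 265555) = √(-104655361/426*126283 - 265555) = √(-13216192953163/426 - 265555) = √(-13216306079593/426) = I*√5630146389906618/426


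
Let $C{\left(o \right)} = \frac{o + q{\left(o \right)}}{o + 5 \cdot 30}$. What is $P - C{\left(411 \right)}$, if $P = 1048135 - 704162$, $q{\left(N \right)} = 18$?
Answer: $\frac{5847528}{17} \approx 3.4397 \cdot 10^{5}$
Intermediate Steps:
$P = 343973$
$C{\left(o \right)} = \frac{18 + o}{150 + o}$ ($C{\left(o \right)} = \frac{o + 18}{o + 5 \cdot 30} = \frac{18 + o}{o + 150} = \frac{18 + o}{150 + o}$)
$P - C{\left(411 \right)} = 343973 - \frac{18 + 411}{150 + 411} = 343973 - \frac{1}{561} \cdot 429 = 343973 - \frac{13}{17} = \frac{5847528}{17}$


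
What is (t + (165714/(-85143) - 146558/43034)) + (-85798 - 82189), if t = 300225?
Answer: 80751037083181/610673977 ≈ 1.3223e+5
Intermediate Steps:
(t + (165714/(-85143) - 146558/43034)) + (-85798 - 82189) = (300225 + (165714/(-85143) - 146558/43034)) + (-85798 - 82189) = (300225 + (165714*(-1/85143) - 146558*1/43034)) - 167987 = (300225 + (-55238/28381 - 73279/21517)) - 167987 = (300225 - 3268287345/610673977) - 167987 = 183336326457480/610673977 - 167987 = 80751037083181/610673977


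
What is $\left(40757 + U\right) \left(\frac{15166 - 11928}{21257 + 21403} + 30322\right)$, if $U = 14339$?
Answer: $\frac{17817216626692}{10665} \approx 1.6706 \cdot 10^{9}$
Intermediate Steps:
$\left(40757 + U\right) \left(\frac{15166 - 11928}{21257 + 21403} + 30322\right) = \left(40757 + 14339\right) \left(\frac{15166 - 11928}{21257 + 21403} + 30322\right) = 55096 \left(\frac{3238}{42660} + 30322\right) = 55096 \left(3238 \cdot \frac{1}{42660} + 30322\right) = 55096 \left(\frac{1619}{21330} + 30322\right) = 55096 \cdot \frac{646769879}{21330} = \frac{17817216626692}{10665}$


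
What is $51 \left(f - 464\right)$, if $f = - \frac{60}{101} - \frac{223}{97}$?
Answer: $- \frac{233281701}{9797} \approx -23812.0$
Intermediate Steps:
$f = - \frac{28343}{9797}$ ($f = \left(-60\right) \frac{1}{101} - \frac{223}{97} = - \frac{60}{101} - \frac{223}{97} = - \frac{28343}{9797} \approx -2.893$)
$51 \left(f - 464\right) = 51 \left(- \frac{28343}{9797} - 464\right) = 51 \left(- \frac{4574151}{9797}\right) = - \frac{233281701}{9797}$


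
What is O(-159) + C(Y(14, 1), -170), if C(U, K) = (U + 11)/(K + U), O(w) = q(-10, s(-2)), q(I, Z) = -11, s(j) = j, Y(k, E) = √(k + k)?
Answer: -159745/14436 - 181*√7/14436 ≈ -11.099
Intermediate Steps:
Y(k, E) = √2*√k (Y(k, E) = √(2*k) = √2*√k)
O(w) = -11
C(U, K) = (11 + U)/(K + U)
O(-159) + C(Y(14, 1), -170) = -11 + (11 + √2*√14)/(-170 + √2*√14) = -11 + (11 + 2*√7)/(-170 + 2*√7)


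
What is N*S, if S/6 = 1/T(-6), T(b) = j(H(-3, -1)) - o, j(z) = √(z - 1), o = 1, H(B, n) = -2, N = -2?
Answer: 3 + 3*I*√3 ≈ 3.0 + 5.1962*I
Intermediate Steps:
j(z) = √(-1 + z)
T(b) = -1 + I*√3 (T(b) = √(-1 - 2) - 1*1 = √(-3) - 1 = I*√3 - 1 = -1 + I*√3)
S = 6/(-1 + I*√3) ≈ -1.5 - 2.5981*I
N*S = -2*(-3/2 - 3*I*√3/2) = 3 + 3*I*√3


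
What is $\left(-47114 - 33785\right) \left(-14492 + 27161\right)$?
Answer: $-1024909431$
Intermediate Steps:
$\left(-47114 - 33785\right) \left(-14492 + 27161\right) = \left(-80899\right) 12669 = -1024909431$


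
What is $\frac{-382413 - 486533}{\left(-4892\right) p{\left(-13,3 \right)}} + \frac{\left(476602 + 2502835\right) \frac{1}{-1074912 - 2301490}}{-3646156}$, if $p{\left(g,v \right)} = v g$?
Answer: $- \frac{205721089855648523}{45168649578902328} \approx -4.5545$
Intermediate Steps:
$p{\left(g,v \right)} = g v$
$\frac{-382413 - 486533}{\left(-4892\right) p{\left(-13,3 \right)}} + \frac{\left(476602 + 2502835\right) \frac{1}{-1074912 - 2301490}}{-3646156} = \frac{-382413 - 486533}{\left(-4892\right) \left(\left(-13\right) 3\right)} + \frac{\left(476602 + 2502835\right) \frac{1}{-1074912 - 2301490}}{-3646156} = \frac{-382413 - 486533}{\left(-4892\right) \left(-39\right)} + \frac{2979437}{-3376402} \left(- \frac{1}{3646156}\right) = - \frac{868946}{190788} + 2979437 \left(- \frac{1}{3376402}\right) \left(- \frac{1}{3646156}\right) = \left(-868946\right) \frac{1}{190788} - - \frac{2979437}{12310888410712} = - \frac{33421}{7338} + \frac{2979437}{12310888410712} = - \frac{205721089855648523}{45168649578902328}$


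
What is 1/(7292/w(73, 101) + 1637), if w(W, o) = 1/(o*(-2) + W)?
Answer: -1/939031 ≈ -1.0649e-6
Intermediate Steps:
w(W, o) = 1/(W - 2*o) (w(W, o) = 1/(-2*o + W) = 1/(W - 2*o))
1/(7292/w(73, 101) + 1637) = 1/(7292/(1/(73 - 2*101)) + 1637) = 1/(7292/(1/(73 - 202)) + 1637) = 1/(7292/(1/(-129)) + 1637) = 1/(7292/(-1/129) + 1637) = 1/(7292*(-129) + 1637) = 1/(-940668 + 1637) = 1/(-939031) = -1/939031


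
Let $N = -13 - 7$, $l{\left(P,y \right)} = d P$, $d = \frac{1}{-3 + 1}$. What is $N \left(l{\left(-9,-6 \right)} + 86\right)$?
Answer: $-1810$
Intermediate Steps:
$d = - \frac{1}{2}$ ($d = \frac{1}{-2} = - \frac{1}{2} \approx -0.5$)
$l{\left(P,y \right)} = - \frac{P}{2}$
$N = -20$
$N \left(l{\left(-9,-6 \right)} + 86\right) = - 20 \left(\left(- \frac{1}{2}\right) \left(-9\right) + 86\right) = - 20 \left(\frac{9}{2} + 86\right) = \left(-20\right) \frac{181}{2} = -1810$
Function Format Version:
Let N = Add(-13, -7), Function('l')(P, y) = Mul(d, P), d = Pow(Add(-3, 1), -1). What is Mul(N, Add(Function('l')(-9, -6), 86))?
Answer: -1810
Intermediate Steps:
d = Rational(-1, 2) (d = Pow(-2, -1) = Rational(-1, 2) ≈ -0.50000)
Function('l')(P, y) = Mul(Rational(-1, 2), P)
N = -20
Mul(N, Add(Function('l')(-9, -6), 86)) = Mul(-20, Add(Mul(Rational(-1, 2), -9), 86)) = Mul(-20, Add(Rational(9, 2), 86)) = Mul(-20, Rational(181, 2)) = -1810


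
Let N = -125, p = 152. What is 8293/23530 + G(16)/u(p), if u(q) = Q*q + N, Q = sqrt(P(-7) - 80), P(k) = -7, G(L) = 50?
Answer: (-139875*I + 1260536*sqrt(87))/(23530*(125*I + 152*sqrt(87))) ≈ 0.34936 - 0.034995*I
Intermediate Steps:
Q = I*sqrt(87) (Q = sqrt(-7 - 80) = sqrt(-87) = I*sqrt(87) ≈ 9.3274*I)
u(q) = -125 + I*q*sqrt(87) (u(q) = (I*sqrt(87))*q - 125 = I*q*sqrt(87) - 125 = -125 + I*q*sqrt(87))
8293/23530 + G(16)/u(p) = 8293/23530 + 50/(-125 + I*152*sqrt(87)) = 8293*(1/23530) + 50/(-125 + 152*I*sqrt(87)) = 8293/23530 + 50/(-125 + 152*I*sqrt(87))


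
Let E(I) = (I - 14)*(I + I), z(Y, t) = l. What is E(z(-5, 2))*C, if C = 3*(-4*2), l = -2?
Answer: -1536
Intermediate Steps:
z(Y, t) = -2
E(I) = 2*I*(-14 + I) (E(I) = (-14 + I)*(2*I) = 2*I*(-14 + I))
C = -24 (C = 3*(-8) = -24)
E(z(-5, 2))*C = (2*(-2)*(-14 - 2))*(-24) = (2*(-2)*(-16))*(-24) = 64*(-24) = -1536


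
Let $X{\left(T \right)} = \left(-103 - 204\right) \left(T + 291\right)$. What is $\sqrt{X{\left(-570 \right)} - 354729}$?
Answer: $2 i \sqrt{67269} \approx 518.73 i$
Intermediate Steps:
$X{\left(T \right)} = -89337 - 307 T$ ($X{\left(T \right)} = - 307 \left(291 + T\right) = -89337 - 307 T$)
$\sqrt{X{\left(-570 \right)} - 354729} = \sqrt{\left(-89337 - -174990\right) - 354729} = \sqrt{\left(-89337 + 174990\right) - 354729} = \sqrt{85653 - 354729} = \sqrt{-269076} = 2 i \sqrt{67269}$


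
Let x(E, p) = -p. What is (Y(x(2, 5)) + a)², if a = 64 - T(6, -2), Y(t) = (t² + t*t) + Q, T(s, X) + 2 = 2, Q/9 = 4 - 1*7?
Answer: 7569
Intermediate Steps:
Q = -27 (Q = 9*(4 - 1*7) = 9*(4 - 7) = 9*(-3) = -27)
T(s, X) = 0 (T(s, X) = -2 + 2 = 0)
Y(t) = -27 + 2*t² (Y(t) = (t² + t*t) - 27 = (t² + t²) - 27 = 2*t² - 27 = -27 + 2*t²)
a = 64 (a = 64 - 1*0 = 64 + 0 = 64)
(Y(x(2, 5)) + a)² = ((-27 + 2*(-1*5)²) + 64)² = ((-27 + 2*(-5)²) + 64)² = ((-27 + 2*25) + 64)² = ((-27 + 50) + 64)² = (23 + 64)² = 87² = 7569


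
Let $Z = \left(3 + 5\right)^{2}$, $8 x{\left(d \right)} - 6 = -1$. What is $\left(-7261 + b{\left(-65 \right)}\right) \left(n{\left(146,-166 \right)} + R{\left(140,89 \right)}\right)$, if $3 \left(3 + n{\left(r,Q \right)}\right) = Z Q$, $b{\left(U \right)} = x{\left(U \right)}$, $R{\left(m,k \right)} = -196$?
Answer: $\frac{217249781}{8} \approx 2.7156 \cdot 10^{7}$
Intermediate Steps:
$x{\left(d \right)} = \frac{5}{8}$ ($x{\left(d \right)} = \frac{3}{4} + \frac{1}{8} \left(-1\right) = \frac{3}{4} - \frac{1}{8} = \frac{5}{8}$)
$Z = 64$ ($Z = 8^{2} = 64$)
$b{\left(U \right)} = \frac{5}{8}$
$n{\left(r,Q \right)} = -3 + \frac{64 Q}{3}$
$\left(-7261 + b{\left(-65 \right)}\right) \left(n{\left(146,-166 \right)} + R{\left(140,89 \right)}\right) = \left(-7261 + \frac{5}{8}\right) \left(\left(-3 + \frac{64}{3} \left(-166\right)\right) - 196\right) = - \frac{58083 \left(\left(-3 - \frac{10624}{3}\right) - 196\right)}{8} = - \frac{58083 \left(- \frac{10633}{3} - 196\right)}{8} = \left(- \frac{58083}{8}\right) \left(- \frac{11221}{3}\right) = \frac{217249781}{8}$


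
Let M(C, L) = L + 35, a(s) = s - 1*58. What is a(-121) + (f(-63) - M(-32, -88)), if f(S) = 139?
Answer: 13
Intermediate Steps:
a(s) = -58 + s (a(s) = s - 58 = -58 + s)
M(C, L) = 35 + L
a(-121) + (f(-63) - M(-32, -88)) = (-58 - 121) + (139 - (35 - 88)) = -179 + (139 - 1*(-53)) = -179 + (139 + 53) = -179 + 192 = 13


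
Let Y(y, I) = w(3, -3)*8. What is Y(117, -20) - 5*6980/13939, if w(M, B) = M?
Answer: 299636/13939 ≈ 21.496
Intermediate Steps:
Y(y, I) = 24 (Y(y, I) = 3*8 = 24)
Y(117, -20) - 5*6980/13939 = 24 - 5*6980/13939 = 24 - 1*34900/13939 = 24 - 34900/13939 = 299636/13939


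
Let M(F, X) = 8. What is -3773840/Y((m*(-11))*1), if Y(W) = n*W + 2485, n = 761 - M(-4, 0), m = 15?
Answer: 47173/1522 ≈ 30.994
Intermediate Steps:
n = 753 (n = 761 - 1*8 = 761 - 8 = 753)
Y(W) = 2485 + 753*W (Y(W) = 753*W + 2485 = 2485 + 753*W)
-3773840/Y((m*(-11))*1) = -3773840/(2485 + 753*((15*(-11))*1)) = -3773840/(2485 + 753*(-165*1)) = -3773840/(2485 + 753*(-165)) = -3773840/(2485 - 124245) = -3773840/(-121760) = -3773840*(-1/121760) = 47173/1522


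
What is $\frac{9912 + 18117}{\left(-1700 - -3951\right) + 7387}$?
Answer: $\frac{28029}{9638} \approx 2.9082$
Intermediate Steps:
$\frac{9912 + 18117}{\left(-1700 - -3951\right) + 7387} = \frac{28029}{\left(-1700 + 3951\right) + 7387} = \frac{28029}{2251 + 7387} = \frac{28029}{9638}$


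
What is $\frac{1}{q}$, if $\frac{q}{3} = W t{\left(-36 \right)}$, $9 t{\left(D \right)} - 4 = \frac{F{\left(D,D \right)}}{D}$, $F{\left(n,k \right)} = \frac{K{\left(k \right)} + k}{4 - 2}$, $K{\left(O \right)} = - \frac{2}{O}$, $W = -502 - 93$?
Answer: $- \frac{3888}{3469445} \approx -0.0011206$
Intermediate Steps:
$W = -595$ ($W = -502 - 93 = -595$)
$F{\left(n,k \right)} = \frac{k}{2} - \frac{1}{k}$ ($F{\left(n,k \right)} = \frac{- \frac{2}{k} + k}{4 - 2} = \frac{k - \frac{2}{k}}{2} = \left(k - \frac{2}{k}\right) \frac{1}{2} = \frac{k}{2} - \frac{1}{k}$)
$t{\left(D \right)} = \frac{4}{9} + \frac{\frac{D}{2} - \frac{1}{D}}{9 D}$ ($t{\left(D \right)} = \frac{4}{9} + \frac{\left(\frac{D}{2} - \frac{1}{D}\right) \frac{1}{D}}{9} = \frac{4}{9} + \frac{\frac{1}{D} \left(\frac{D}{2} - \frac{1}{D}\right)}{9} = \frac{4}{9} + \frac{\frac{D}{2} - \frac{1}{D}}{9 D}$)
$q = - \frac{3469445}{3888}$ ($q = 3 \left(- 595 \left(\frac{1}{2} - \frac{1}{9 \cdot 1296}\right)\right) = 3 \left(- 595 \left(\frac{1}{2} - \frac{1}{11664}\right)\right) = 3 \left(\left(-595\right) \frac{5831}{11664}\right) = 3 \left(- \frac{3469445}{11664}\right) = - \frac{3469445}{3888} \approx -892.35$)
$\frac{1}{q} = \frac{1}{- \frac{3469445}{3888}} = - \frac{3888}{3469445}$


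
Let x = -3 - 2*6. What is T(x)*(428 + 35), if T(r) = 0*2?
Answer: 0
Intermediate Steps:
x = -15 (x = -3 - 12 = -15)
T(r) = 0
T(x)*(428 + 35) = 0*(428 + 35) = 0*463 = 0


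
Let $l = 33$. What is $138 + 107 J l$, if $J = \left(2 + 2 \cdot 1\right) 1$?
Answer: $14262$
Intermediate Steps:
$J = 4$ ($J = \left(2 + 2\right) 1 = 4 \cdot 1 = 4$)
$138 + 107 J l = 138 + 107 \cdot 4 \cdot 33 = 138 + 107 \cdot 132 = 138 + 14124 = 14262$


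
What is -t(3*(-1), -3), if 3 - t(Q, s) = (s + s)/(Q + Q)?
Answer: -2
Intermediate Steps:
t(Q, s) = 3 - s/Q (t(Q, s) = 3 - (s + s)/(Q + Q) = 3 - 2*s/(2*Q) = 3 - 2*s*1/(2*Q) = 3 - s/Q)
-t(3*(-1), -3) = -(3 - 1*(-3)/3*(-1)) = -(3 - 1*(-3)/(-3)) = -(3 - 1*(-3)*(-1/3)) = -(3 - 1) = -1*2 = -2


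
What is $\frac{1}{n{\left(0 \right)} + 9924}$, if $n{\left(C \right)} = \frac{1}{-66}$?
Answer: $\frac{66}{654983} \approx 0.00010077$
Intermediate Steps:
$n{\left(C \right)} = - \frac{1}{66}$
$\frac{1}{n{\left(0 \right)} + 9924} = \frac{1}{- \frac{1}{66} + 9924} = \frac{1}{\frac{654983}{66}} = \frac{66}{654983}$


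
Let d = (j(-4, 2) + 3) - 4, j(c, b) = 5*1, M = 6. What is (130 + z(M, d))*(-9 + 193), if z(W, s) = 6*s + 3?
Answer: 28888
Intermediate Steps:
j(c, b) = 5
d = 4 (d = (5 + 3) - 4 = 8 - 4 = 4)
z(W, s) = 3 + 6*s
(130 + z(M, d))*(-9 + 193) = (130 + (3 + 6*4))*(-9 + 193) = (130 + (3 + 24))*184 = (130 + 27)*184 = 157*184 = 28888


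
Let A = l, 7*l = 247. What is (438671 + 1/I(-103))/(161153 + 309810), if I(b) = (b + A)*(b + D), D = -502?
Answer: 125797682677/135058059510 ≈ 0.93143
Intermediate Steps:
l = 247/7 (l = (⅐)*247 = 247/7 ≈ 35.286)
A = 247/7 ≈ 35.286
I(b) = (-502 + b)*(247/7 + b) (I(b) = (b + 247/7)*(b - 502) = (247/7 + b)*(-502 + b) = (-502 + b)*(247/7 + b))
(438671 + 1/I(-103))/(161153 + 309810) = (438671 + 1/(-123994/7 + (-103)² - 3267/7*(-103)))/(161153 + 309810) = (438671 + 1/(-123994/7 + 10609 + 336501/7))/470963 = (438671 + 1/(286770/7))*(1/470963) = (438671 + 7/286770)*(1/470963) = (125797682677/286770)*(1/470963) = 125797682677/135058059510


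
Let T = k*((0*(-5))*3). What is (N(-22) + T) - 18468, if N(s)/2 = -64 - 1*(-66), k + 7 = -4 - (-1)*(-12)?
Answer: -18464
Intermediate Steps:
k = -23 (k = -7 + (-4 - (-1)*(-12)) = -7 + (-4 - 1*12) = -7 + (-4 - 12) = -7 - 16 = -23)
N(s) = 4 (N(s) = 2*(-64 - 1*(-66)) = 2*(-64 + 66) = 2*2 = 4)
T = 0 (T = -23*0*(-5)*3 = -0*3 = -23*0 = 0)
(N(-22) + T) - 18468 = (4 + 0) - 18468 = 4 - 18468 = -18464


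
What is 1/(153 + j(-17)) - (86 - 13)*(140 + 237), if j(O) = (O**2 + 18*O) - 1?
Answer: -3715334/135 ≈ -27521.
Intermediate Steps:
j(O) = -1 + O**2 + 18*O
1/(153 + j(-17)) - (86 - 13)*(140 + 237) = 1/(153 + (-1 + (-17)**2 + 18*(-17))) - (86 - 13)*(140 + 237) = 1/(153 + (-1 + 289 - 306)) - 73*377 = 1/(153 - 18) - 1*27521 = 1/135 - 27521 = -3715334/135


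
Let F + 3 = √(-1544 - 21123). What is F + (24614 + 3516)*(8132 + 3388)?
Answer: 324057597 + I*√22667 ≈ 3.2406e+8 + 150.56*I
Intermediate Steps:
F = -3 + I*√22667 (F = -3 + √(-1544 - 21123) = -3 + √(-22667) = -3 + I*√22667 ≈ -3.0 + 150.56*I)
F + (24614 + 3516)*(8132 + 3388) = (-3 + I*√22667) + (24614 + 3516)*(8132 + 3388) = (-3 + I*√22667) + 28130*11520 = (-3 + I*√22667) + 324057600 = 324057597 + I*√22667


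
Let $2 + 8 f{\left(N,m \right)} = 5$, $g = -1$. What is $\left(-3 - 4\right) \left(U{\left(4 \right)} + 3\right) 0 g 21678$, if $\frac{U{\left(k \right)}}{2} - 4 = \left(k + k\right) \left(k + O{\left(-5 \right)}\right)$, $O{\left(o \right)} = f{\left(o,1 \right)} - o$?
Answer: $0$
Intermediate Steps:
$f{\left(N,m \right)} = \frac{3}{8}$ ($f{\left(N,m \right)} = - \frac{1}{4} + \frac{1}{8} \cdot 5 = - \frac{1}{4} + \frac{5}{8} = \frac{3}{8}$)
$O{\left(o \right)} = \frac{3}{8} - o$
$U{\left(k \right)} = 8 + 4 k \left(\frac{43}{8} + k\right)$ ($U{\left(k \right)} = 8 + 2 \left(k + k\right) \left(k + \left(\frac{3}{8} - -5\right)\right) = 8 + 2 \cdot 2 k \left(k + \left(\frac{3}{8} + 5\right)\right) = 8 + 2 \cdot 2 k \left(k + \frac{43}{8}\right) = 8 + 2 \cdot 2 k \left(\frac{43}{8} + k\right) = 8 + 4 k \left(\frac{43}{8} + k\right)$)
$\left(-3 - 4\right) \left(U{\left(4 \right)} + 3\right) 0 g 21678 = \left(-3 - 4\right) \left(\left(8 + 4 \cdot 4^{2} + \frac{43}{2} \cdot 4\right) + 3\right) 0 \left(-1\right) 21678 = - 7 \left(\left(8 + 4 \cdot 16 + 86\right) + 3\right) 0 \left(-1\right) 21678 = - 7 \left(\left(8 + 64 + 86\right) + 3\right) 0 \left(-1\right) 21678 = - 7 \left(158 + 3\right) 0 \left(-1\right) 21678 = \left(-7\right) 161 \cdot 0 \left(-1\right) 21678 = \left(-1127\right) 0 \left(-1\right) 21678 = 0 \left(-1\right) 21678 = 0 \cdot 21678 = 0$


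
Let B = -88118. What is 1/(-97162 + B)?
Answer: -1/185280 ≈ -5.3972e-6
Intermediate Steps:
1/(-97162 + B) = 1/(-97162 - 88118) = 1/(-185280) = -1/185280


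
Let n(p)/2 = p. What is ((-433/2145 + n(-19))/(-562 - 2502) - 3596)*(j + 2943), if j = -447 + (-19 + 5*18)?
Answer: -60668059417279/6572280 ≈ -9.2309e+6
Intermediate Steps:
n(p) = 2*p
j = -376 (j = -447 + (-19 + 90) = -447 + 71 = -376)
((-433/2145 + n(-19))/(-562 - 2502) - 3596)*(j + 2943) = ((-433/2145 + 2*(-19))/(-562 - 2502) - 3596)*(-376 + 2943) = ((-433*1/2145 - 38)/(-3064) - 3596)*2567 = ((-433/2145 - 38)*(-1/3064) - 3596)*2567 = (-81943/2145*(-1/3064) - 3596)*2567 = (81943/6572280 - 3596)*2567 = -23633836937/6572280*2567 = -60668059417279/6572280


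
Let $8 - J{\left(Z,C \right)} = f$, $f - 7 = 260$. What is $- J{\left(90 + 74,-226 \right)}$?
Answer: $259$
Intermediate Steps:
$f = 267$ ($f = 7 + 260 = 267$)
$J{\left(Z,C \right)} = -259$ ($J{\left(Z,C \right)} = 8 - 267 = -259$)
$- J{\left(90 + 74,-226 \right)} = \left(-1\right) \left(-259\right) = 259$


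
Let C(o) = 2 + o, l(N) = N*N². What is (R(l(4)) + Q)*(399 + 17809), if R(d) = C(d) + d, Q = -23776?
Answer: -430546368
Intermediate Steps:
l(N) = N³
R(d) = 2 + 2*d (R(d) = (2 + d) + d = 2 + 2*d)
(R(l(4)) + Q)*(399 + 17809) = ((2 + 2*4³) - 23776)*(399 + 17809) = ((2 + 2*64) - 23776)*18208 = ((2 + 128) - 23776)*18208 = (130 - 23776)*18208 = -23646*18208 = -430546368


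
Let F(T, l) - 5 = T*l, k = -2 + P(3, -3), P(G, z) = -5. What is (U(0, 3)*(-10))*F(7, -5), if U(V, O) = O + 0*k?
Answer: 900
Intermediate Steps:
k = -7 (k = -2 - 5 = -7)
F(T, l) = 5 + T*l
U(V, O) = O (U(V, O) = O + 0*(-7) = O + 0 = O)
(U(0, 3)*(-10))*F(7, -5) = (3*(-10))*(5 + 7*(-5)) = -30*(5 - 35) = -30*(-30) = 900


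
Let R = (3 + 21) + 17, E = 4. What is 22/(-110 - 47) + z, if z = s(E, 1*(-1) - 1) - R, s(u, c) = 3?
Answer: -5988/157 ≈ -38.140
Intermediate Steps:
R = 41 (R = 24 + 17 = 41)
z = -38 (z = 3 - 1*41 = 3 - 41 = -38)
22/(-110 - 47) + z = 22/(-110 - 47) - 38 = 22/(-157) - 38 = 22*(-1/157) - 38 = -22/157 - 38 = -5988/157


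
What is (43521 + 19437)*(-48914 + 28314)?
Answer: -1296934800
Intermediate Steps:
(43521 + 19437)*(-48914 + 28314) = 62958*(-20600) = -1296934800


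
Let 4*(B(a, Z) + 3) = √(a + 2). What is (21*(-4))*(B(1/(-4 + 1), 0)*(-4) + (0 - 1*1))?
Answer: -924 + 28*√15 ≈ -815.56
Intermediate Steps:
B(a, Z) = -3 + √(2 + a)/4 (B(a, Z) = -3 + √(a + 2)/4 = -3 + √(2 + a)/4)
(21*(-4))*(B(1/(-4 + 1), 0)*(-4) + (0 - 1*1)) = (21*(-4))*((-3 + √(2 + 1/(-4 + 1))/4)*(-4) + (0 - 1*1)) = -84*((-3 + √(2 + 1/(-3))/4)*(-4) + (0 - 1)) = -84*((-3 + √(2 - ⅓)/4)*(-4) - 1) = -84*((-3 + √(5/3)/4)*(-4) - 1) = -84*((-3 + (√15/3)/4)*(-4) - 1) = -84*((-3 + √15/12)*(-4) - 1) = -84*((12 - √15/3) - 1) = -84*(11 - √15/3) = -924 + 28*√15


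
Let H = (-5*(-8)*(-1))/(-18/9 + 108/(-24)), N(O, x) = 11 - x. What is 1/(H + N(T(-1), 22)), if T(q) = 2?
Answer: -13/63 ≈ -0.20635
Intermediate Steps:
H = 80/13 (H = (40*(-1))/(-18*⅑ + 108*(-1/24)) = -40/(-2 - 9/2) = -40/(-13/2) = -40*(-2/13) = 80/13 ≈ 6.1538)
1/(H + N(T(-1), 22)) = 1/(80/13 + (11 - 1*22)) = 1/(80/13 + (11 - 22)) = 1/(80/13 - 11) = 1/(-63/13) = -13/63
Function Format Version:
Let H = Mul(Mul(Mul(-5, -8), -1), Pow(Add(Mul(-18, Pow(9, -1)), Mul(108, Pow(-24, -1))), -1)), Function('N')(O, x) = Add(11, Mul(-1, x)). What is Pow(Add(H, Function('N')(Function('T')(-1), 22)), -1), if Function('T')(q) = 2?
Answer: Rational(-13, 63) ≈ -0.20635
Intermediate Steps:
H = Rational(80, 13) (H = Mul(Mul(40, -1), Pow(Add(Mul(-18, Rational(1, 9)), Mul(108, Rational(-1, 24))), -1)) = Mul(-40, Pow(Add(-2, Rational(-9, 2)), -1)) = Mul(-40, Pow(Rational(-13, 2), -1)) = Mul(-40, Rational(-2, 13)) = Rational(80, 13) ≈ 6.1538)
Pow(Add(H, Function('N')(Function('T')(-1), 22)), -1) = Pow(Add(Rational(80, 13), Add(11, Mul(-1, 22))), -1) = Pow(Add(Rational(80, 13), Add(11, -22)), -1) = Pow(Add(Rational(80, 13), -11), -1) = Pow(Rational(-63, 13), -1) = Rational(-13, 63)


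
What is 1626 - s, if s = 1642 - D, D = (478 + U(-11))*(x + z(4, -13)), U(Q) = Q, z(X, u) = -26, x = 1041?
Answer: 473989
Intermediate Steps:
D = 474005 (D = (478 - 11)*(1041 - 26) = 467*1015 = 474005)
s = -472363 (s = 1642 - 1*474005 = 1642 - 474005 = -472363)
1626 - s = 1626 - 1*(-472363) = 1626 + 472363 = 473989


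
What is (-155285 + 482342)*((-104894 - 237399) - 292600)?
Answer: -207646199901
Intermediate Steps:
(-155285 + 482342)*((-104894 - 237399) - 292600) = 327057*(-342293 - 292600) = 327057*(-634893) = -207646199901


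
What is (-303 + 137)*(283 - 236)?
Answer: -7802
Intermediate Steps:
(-303 + 137)*(283 - 236) = -166*47 = -7802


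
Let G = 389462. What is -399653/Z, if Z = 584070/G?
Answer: -77824828343/292035 ≈ -2.6649e+5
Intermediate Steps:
Z = 292035/194731 (Z = 584070/389462 = 584070*(1/389462) = 292035/194731 ≈ 1.4997)
-399653/Z = -399653/292035/194731 = -399653*194731/292035 = -77824828343/292035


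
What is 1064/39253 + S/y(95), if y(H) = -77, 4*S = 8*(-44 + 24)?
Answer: 1652048/3022481 ≈ 0.54659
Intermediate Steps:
S = -40 (S = (8*(-44 + 24))/4 = (8*(-20))/4 = (1/4)*(-160) = -40)
1064/39253 + S/y(95) = 1064/39253 - 40/(-77) = 1064*(1/39253) - 40*(-1/77) = 1064/39253 + 40/77 = 1652048/3022481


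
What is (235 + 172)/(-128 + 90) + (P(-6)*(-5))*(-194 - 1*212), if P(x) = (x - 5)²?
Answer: 9333533/38 ≈ 2.4562e+5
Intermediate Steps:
P(x) = (-5 + x)²
(235 + 172)/(-128 + 90) + (P(-6)*(-5))*(-194 - 1*212) = (235 + 172)/(-128 + 90) + ((-5 - 6)²*(-5))*(-194 - 1*212) = 407/(-38) + ((-11)²*(-5))*(-194 - 212) = 407*(-1/38) + (121*(-5))*(-406) = -407/38 - 605*(-406) = -407/38 + 245630 = 9333533/38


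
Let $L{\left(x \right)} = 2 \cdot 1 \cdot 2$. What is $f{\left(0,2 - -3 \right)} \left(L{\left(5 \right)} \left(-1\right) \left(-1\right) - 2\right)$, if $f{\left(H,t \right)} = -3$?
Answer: $-6$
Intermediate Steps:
$L{\left(x \right)} = 4$ ($L{\left(x \right)} = 2 \cdot 2 = 4$)
$f{\left(0,2 - -3 \right)} \left(L{\left(5 \right)} \left(-1\right) \left(-1\right) - 2\right) = - 3 \left(4 \left(-1\right) \left(-1\right) - 2\right) = - 3 \left(\left(-4\right) \left(-1\right) - 2\right) = - 3 \left(4 - 2\right) = \left(-3\right) 2 = -6$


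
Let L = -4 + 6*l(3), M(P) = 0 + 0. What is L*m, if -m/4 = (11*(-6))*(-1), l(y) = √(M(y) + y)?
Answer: 1056 - 1584*√3 ≈ -1687.6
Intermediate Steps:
M(P) = 0
l(y) = √y (l(y) = √(0 + y) = √y)
m = -264 (m = -4*11*(-6)*(-1) = -(-264)*(-1) = -4*66 = -264)
L = -4 + 6*√3 ≈ 6.3923
L*m = (-4 + 6*√3)*(-264) = 1056 - 1584*√3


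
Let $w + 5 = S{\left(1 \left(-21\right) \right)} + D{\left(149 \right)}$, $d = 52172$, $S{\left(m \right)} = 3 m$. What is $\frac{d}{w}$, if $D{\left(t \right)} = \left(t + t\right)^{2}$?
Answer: $\frac{13043}{22184} \approx 0.58795$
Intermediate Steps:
$D{\left(t \right)} = 4 t^{2}$ ($D{\left(t \right)} = \left(2 t\right)^{2} = 4 t^{2}$)
$w = 88736$ ($w = -5 + \left(3 \cdot 1 \left(-21\right) + 4 \cdot 149^{2}\right) = -5 + \left(3 \left(-21\right) + 4 \cdot 22201\right) = -5 + \left(-63 + 88804\right) = -5 + 88741 = 88736$)
$\frac{d}{w} = \frac{52172}{88736} = 52172 \cdot \frac{1}{88736} = \frac{13043}{22184}$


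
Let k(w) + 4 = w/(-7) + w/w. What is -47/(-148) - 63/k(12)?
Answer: 22273/1628 ≈ 13.681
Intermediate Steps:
k(w) = -3 - w/7 (k(w) = -4 + (w/(-7) + w/w) = -4 + (w*(-⅐) + 1) = -4 + (-w/7 + 1) = -4 + (1 - w/7) = -3 - w/7)
-47/(-148) - 63/k(12) = -47/(-148) - 63/(-3 - ⅐*12) = -47*(-1/148) - 63/(-3 - 12/7) = 47/148 - 63/(-33/7) = 47/148 - 63*(-7/33) = 47/148 + 147/11 = 22273/1628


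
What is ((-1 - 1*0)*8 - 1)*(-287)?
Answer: 2583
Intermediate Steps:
((-1 - 1*0)*8 - 1)*(-287) = ((-1 + 0)*8 - 1)*(-287) = (-1*8 - 1)*(-287) = (-8 - 1)*(-287) = -9*(-287) = 2583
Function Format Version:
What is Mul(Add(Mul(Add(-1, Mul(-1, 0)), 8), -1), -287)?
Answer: 2583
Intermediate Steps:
Mul(Add(Mul(Add(-1, Mul(-1, 0)), 8), -1), -287) = Mul(Add(Mul(Add(-1, 0), 8), -1), -287) = Mul(Add(Mul(-1, 8), -1), -287) = Mul(Add(-8, -1), -287) = Mul(-9, -287) = 2583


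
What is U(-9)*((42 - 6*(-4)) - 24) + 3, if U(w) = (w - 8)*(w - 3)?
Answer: 8571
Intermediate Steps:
U(w) = (-8 + w)*(-3 + w)
U(-9)*((42 - 6*(-4)) - 24) + 3 = (24 + (-9)² - 11*(-9))*((42 - 6*(-4)) - 24) + 3 = (24 + 81 + 99)*((42 + 24) - 24) + 3 = 204*(66 - 24) + 3 = 204*42 + 3 = 8568 + 3 = 8571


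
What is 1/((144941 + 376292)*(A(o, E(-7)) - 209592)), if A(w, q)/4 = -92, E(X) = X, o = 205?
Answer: -1/109438080680 ≈ -9.1376e-12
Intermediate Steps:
A(w, q) = -368 (A(w, q) = 4*(-92) = -368)
1/((144941 + 376292)*(A(o, E(-7)) - 209592)) = 1/((144941 + 376292)*(-368 - 209592)) = 1/(521233*(-209960)) = 1/(-109438080680) = -1/109438080680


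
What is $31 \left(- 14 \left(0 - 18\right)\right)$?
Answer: $7812$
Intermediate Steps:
$31 \left(- 14 \left(0 - 18\right)\right) = 31 \left(\left(-14\right) \left(-18\right)\right) = 31 \cdot 252 = 7812$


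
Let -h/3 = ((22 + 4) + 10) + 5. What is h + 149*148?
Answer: 21929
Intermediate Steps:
h = -123 (h = -3*(((22 + 4) + 10) + 5) = -3*((26 + 10) + 5) = -3*(36 + 5) = -3*41 = -123)
h + 149*148 = -123 + 149*148 = -123 + 22052 = 21929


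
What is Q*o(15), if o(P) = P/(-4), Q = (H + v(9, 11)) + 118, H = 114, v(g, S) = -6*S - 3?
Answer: -2445/4 ≈ -611.25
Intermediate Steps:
v(g, S) = -3 - 6*S
Q = 163 (Q = (114 + (-3 - 6*11)) + 118 = (114 + (-3 - 66)) + 118 = (114 - 69) + 118 = 45 + 118 = 163)
o(P) = -P/4 (o(P) = P*(-¼) = -P/4)
Q*o(15) = 163*(-¼*15) = 163*(-15/4) = -2445/4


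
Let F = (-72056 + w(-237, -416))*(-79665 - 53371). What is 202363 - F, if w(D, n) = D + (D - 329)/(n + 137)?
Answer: -2683170704239/279 ≈ -9.6171e+9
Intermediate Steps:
w(D, n) = D + (-329 + D)/(137 + n)
F = 2683227163516/279 (F = (-72056 + (-329 + 138*(-237) - 237*(-416))/(137 - 416))*(-79665 - 53371) = (-72056 + (-329 - 32706 + 98592)/(-279))*(-133036) = (-72056 - 1/279*65557)*(-133036) = (-72056 - 65557/279)*(-133036) = -20169181/279*(-133036) = 2683227163516/279 ≈ 9.6173e+9)
202363 - F = 202363 - 1*2683227163516/279 = 202363 - 2683227163516/279 = -2683170704239/279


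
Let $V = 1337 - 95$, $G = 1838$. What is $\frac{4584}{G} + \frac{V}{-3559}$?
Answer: $\frac{7015830}{3270721} \approx 2.145$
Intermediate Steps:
$V = 1242$
$\frac{4584}{G} + \frac{V}{-3559} = \frac{4584}{1838} + \frac{1242}{-3559} = 4584 \cdot \frac{1}{1838} + 1242 \left(- \frac{1}{3559}\right) = \frac{2292}{919} - \frac{1242}{3559} = \frac{7015830}{3270721}$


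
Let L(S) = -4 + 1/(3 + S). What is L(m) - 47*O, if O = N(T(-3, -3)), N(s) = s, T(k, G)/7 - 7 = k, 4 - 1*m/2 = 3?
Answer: -6599/5 ≈ -1319.8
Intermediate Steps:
m = 2 (m = 8 - 2*3 = 8 - 6 = 2)
T(k, G) = 49 + 7*k
O = 28 (O = 49 + 7*(-3) = 49 - 21 = 28)
L(m) - 47*O = (-11 - 4*2)/(3 + 2) - 47*28 = (-11 - 8)/5 - 1316 = (⅕)*(-19) - 1316 = -19/5 - 1316 = -6599/5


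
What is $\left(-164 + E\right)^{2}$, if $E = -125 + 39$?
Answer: $62500$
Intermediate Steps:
$E = -86$
$\left(-164 + E\right)^{2} = \left(-164 - 86\right)^{2} = \left(-250\right)^{2} = 62500$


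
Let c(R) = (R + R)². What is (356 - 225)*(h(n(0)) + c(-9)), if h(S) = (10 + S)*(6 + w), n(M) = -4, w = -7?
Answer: 41658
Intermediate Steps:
c(R) = 4*R² (c(R) = (2*R)² = 4*R²)
h(S) = -10 - S (h(S) = (10 + S)*(6 - 7) = (10 + S)*(-1) = -10 - S)
(356 - 225)*(h(n(0)) + c(-9)) = (356 - 225)*((-10 - 1*(-4)) + 4*(-9)²) = 131*((-10 + 4) + 4*81) = 131*(-6 + 324) = 131*318 = 41658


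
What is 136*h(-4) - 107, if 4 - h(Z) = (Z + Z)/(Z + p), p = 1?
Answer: 223/3 ≈ 74.333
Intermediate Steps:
h(Z) = 4 - 2*Z/(1 + Z) (h(Z) = 4 - (Z + Z)/(Z + 1) = 4 - 2*Z/(1 + Z))
136*h(-4) - 107 = 136*(2*(2 - 4)/(1 - 4)) - 107 = 136*(2*(-2)/(-3)) - 107 = 136*(2*(-1/3)*(-2)) - 107 = 136*(4/3) - 107 = 544/3 - 107 = 223/3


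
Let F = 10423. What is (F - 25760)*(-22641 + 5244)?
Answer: 266817789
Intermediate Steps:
(F - 25760)*(-22641 + 5244) = (10423 - 25760)*(-22641 + 5244) = -15337*(-17397) = 266817789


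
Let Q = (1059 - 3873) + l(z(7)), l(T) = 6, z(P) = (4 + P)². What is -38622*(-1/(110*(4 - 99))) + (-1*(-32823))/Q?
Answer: -25080607/1630200 ≈ -15.385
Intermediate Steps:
Q = -2808 (Q = (1059 - 3873) + 6 = -2814 + 6 = -2808)
-38622*(-1/(110*(4 - 99))) + (-1*(-32823))/Q = -38622*(-1/(110*(4 - 99))) - 1*(-32823)/(-2808) = -38622/((-95*(-110))) + 32823*(-1/2808) = -38622/10450 - 3647/312 = -38622*1/10450 - 3647/312 = -19311/5225 - 3647/312 = -25080607/1630200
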